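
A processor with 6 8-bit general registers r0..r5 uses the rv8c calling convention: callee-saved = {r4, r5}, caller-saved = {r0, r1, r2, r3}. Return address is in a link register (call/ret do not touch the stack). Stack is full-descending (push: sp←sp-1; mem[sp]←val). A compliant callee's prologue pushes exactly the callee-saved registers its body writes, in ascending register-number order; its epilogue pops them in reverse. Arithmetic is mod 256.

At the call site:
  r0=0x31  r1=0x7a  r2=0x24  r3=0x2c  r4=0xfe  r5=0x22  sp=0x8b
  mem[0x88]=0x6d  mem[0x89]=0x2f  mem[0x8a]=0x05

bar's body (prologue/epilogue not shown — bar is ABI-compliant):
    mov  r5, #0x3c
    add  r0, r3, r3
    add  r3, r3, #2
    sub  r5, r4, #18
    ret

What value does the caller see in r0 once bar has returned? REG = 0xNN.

REG = 0x58

prologue: push r5 → mem[0x8a]=0x22, sp=0x8a
body[0] mov  r5, #0x3c → r5=0x3c
body[1] add  r0, r3, r3 → r0=0x58
body[2] add  r3, r3, #2 → r3=0x2e
body[3] sub  r5, r4, #18 → r5=0xec
epilogue: pop r5=0x22, sp=0x8b
r0 is caller-saved → body value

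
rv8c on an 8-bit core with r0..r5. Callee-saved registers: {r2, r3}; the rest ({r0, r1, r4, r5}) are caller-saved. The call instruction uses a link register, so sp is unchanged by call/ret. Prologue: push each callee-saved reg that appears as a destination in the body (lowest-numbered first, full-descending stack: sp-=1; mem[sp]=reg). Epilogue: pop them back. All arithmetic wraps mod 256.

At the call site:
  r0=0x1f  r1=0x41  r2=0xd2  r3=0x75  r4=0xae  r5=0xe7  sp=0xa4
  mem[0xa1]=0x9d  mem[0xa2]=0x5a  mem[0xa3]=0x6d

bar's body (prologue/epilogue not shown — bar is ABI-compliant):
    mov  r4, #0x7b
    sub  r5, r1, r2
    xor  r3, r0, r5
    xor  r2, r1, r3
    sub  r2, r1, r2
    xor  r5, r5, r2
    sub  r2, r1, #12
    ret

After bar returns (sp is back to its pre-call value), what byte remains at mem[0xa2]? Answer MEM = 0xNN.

prologue: push r2 → mem[0xa3]=0xd2, sp=0xa3
prologue: push r3 → mem[0xa2]=0x75, sp=0xa2
body[0] mov  r4, #0x7b → r4=0x7b
body[1] sub  r5, r1, r2 → r5=0x6f
body[2] xor  r3, r0, r5 → r3=0x70
body[3] xor  r2, r1, r3 → r2=0x31
body[4] sub  r2, r1, r2 → r2=0x10
body[5] xor  r5, r5, r2 → r5=0x7f
body[6] sub  r2, r1, #12 → r2=0x35
epilogue: pop r3=0x75, sp=0xa3
epilogue: pop r2=0xd2, sp=0xa4
prologue pushed ['r2', 'r3'] at ['0xa3', '0xa2']

MEM = 0x75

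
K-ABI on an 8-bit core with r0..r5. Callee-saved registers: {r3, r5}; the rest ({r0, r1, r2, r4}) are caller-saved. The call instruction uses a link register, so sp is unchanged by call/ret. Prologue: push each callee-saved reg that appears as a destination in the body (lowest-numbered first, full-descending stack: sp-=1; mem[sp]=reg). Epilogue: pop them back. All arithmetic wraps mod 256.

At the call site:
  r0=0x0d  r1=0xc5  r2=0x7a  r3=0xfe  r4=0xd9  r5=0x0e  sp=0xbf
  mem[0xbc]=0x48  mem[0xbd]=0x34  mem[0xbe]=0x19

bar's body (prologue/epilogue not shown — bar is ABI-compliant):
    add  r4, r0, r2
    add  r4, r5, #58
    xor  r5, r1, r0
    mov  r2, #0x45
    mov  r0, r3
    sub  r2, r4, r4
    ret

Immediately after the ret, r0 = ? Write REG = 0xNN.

prologue: push r5 -> mem[0xbe]=0x0e, sp=0xbe
body[0] add  r4, r0, r2 -> r4=0x87
body[1] add  r4, r5, #58 -> r4=0x48
body[2] xor  r5, r1, r0 -> r5=0xc8
body[3] mov  r2, #0x45 -> r2=0x45
body[4] mov  r0, r3 -> r0=0xfe
body[5] sub  r2, r4, r4 -> r2=0x00
epilogue: pop r5=0x0e, sp=0xbf
r0 is caller-saved -> body value

REG = 0xfe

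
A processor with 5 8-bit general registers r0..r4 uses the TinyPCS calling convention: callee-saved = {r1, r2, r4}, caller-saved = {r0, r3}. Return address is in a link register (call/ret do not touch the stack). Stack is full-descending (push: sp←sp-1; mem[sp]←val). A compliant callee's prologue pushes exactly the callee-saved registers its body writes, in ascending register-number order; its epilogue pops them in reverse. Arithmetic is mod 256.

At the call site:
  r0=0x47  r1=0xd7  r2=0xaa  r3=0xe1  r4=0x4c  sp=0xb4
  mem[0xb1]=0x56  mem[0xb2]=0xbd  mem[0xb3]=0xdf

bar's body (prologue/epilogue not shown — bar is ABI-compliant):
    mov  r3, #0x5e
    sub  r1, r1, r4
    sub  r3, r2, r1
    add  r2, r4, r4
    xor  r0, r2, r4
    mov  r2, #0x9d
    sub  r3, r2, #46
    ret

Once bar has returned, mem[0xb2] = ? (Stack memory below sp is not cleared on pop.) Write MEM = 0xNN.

prologue: push r1 -> mem[0xb3]=0xd7, sp=0xb3
prologue: push r2 -> mem[0xb2]=0xaa, sp=0xb2
body[0] mov  r3, #0x5e -> r3=0x5e
body[1] sub  r1, r1, r4 -> r1=0x8b
body[2] sub  r3, r2, r1 -> r3=0x1f
body[3] add  r2, r4, r4 -> r2=0x98
body[4] xor  r0, r2, r4 -> r0=0xd4
body[5] mov  r2, #0x9d -> r2=0x9d
body[6] sub  r3, r2, #46 -> r3=0x6f
epilogue: pop r2=0xaa, sp=0xb3
epilogue: pop r1=0xd7, sp=0xb4
prologue pushed ['r1', 'r2'] at ['0xb3', '0xb2']

MEM = 0xaa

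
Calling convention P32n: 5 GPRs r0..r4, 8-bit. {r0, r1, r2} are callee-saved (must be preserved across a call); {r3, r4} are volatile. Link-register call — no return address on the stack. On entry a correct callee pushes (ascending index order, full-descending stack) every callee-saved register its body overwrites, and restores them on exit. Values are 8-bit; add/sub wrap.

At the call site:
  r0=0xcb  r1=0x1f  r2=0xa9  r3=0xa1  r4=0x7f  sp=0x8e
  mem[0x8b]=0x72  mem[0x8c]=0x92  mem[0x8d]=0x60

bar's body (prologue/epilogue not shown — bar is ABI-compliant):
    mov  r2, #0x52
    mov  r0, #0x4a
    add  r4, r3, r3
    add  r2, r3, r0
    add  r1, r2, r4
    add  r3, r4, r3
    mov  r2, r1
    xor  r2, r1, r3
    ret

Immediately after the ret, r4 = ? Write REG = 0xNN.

REG = 0x42

prologue: push r0 → mem[0x8d]=0xcb, sp=0x8d
prologue: push r1 → mem[0x8c]=0x1f, sp=0x8c
prologue: push r2 → mem[0x8b]=0xa9, sp=0x8b
body[0] mov  r2, #0x52 → r2=0x52
body[1] mov  r0, #0x4a → r0=0x4a
body[2] add  r4, r3, r3 → r4=0x42
body[3] add  r2, r3, r0 → r2=0xeb
body[4] add  r1, r2, r4 → r1=0x2d
body[5] add  r3, r4, r3 → r3=0xe3
body[6] mov  r2, r1 → r2=0x2d
body[7] xor  r2, r1, r3 → r2=0xce
epilogue: pop r2=0xa9, sp=0x8c
epilogue: pop r1=0x1f, sp=0x8d
epilogue: pop r0=0xcb, sp=0x8e
r4 is caller-saved → body value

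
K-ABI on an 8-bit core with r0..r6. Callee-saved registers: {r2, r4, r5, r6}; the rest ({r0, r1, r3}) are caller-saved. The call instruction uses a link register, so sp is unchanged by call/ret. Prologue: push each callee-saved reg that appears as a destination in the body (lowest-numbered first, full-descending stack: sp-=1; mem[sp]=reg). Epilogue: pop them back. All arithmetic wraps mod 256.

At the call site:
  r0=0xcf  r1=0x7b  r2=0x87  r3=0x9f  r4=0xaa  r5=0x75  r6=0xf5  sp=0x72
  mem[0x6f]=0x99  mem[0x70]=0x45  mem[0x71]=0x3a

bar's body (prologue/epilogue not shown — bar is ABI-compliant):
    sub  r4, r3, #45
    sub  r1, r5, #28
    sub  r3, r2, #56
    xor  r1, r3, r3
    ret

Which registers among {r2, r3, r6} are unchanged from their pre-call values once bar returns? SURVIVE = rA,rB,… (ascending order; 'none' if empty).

prologue: push r4 → mem[0x71]=0xaa, sp=0x71
body[0] sub  r4, r3, #45 → r4=0x72
body[1] sub  r1, r5, #28 → r1=0x59
body[2] sub  r3, r2, #56 → r3=0x4f
body[3] xor  r1, r3, r3 → r1=0x00
epilogue: pop r4=0xaa, sp=0x72
r2: callee-saved, written=False
r3: caller-saved, written=True
r6: callee-saved, written=False

SURVIVE = r2,r6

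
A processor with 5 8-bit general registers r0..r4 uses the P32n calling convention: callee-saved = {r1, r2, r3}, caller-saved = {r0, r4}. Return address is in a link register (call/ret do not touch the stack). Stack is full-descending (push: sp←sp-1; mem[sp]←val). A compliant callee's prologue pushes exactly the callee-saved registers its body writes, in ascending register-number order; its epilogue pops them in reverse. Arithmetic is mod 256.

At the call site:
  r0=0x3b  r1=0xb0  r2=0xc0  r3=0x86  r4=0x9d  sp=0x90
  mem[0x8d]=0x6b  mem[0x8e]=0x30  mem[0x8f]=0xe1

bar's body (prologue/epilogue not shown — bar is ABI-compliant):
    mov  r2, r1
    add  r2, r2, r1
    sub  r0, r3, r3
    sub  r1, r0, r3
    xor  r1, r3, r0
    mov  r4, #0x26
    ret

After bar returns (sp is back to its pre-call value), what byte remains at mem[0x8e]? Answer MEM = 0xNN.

prologue: push r1 → mem[0x8f]=0xb0, sp=0x8f
prologue: push r2 → mem[0x8e]=0xc0, sp=0x8e
body[0] mov  r2, r1 → r2=0xb0
body[1] add  r2, r2, r1 → r2=0x60
body[2] sub  r0, r3, r3 → r0=0x00
body[3] sub  r1, r0, r3 → r1=0x7a
body[4] xor  r1, r3, r0 → r1=0x86
body[5] mov  r4, #0x26 → r4=0x26
epilogue: pop r2=0xc0, sp=0x8f
epilogue: pop r1=0xb0, sp=0x90
prologue pushed ['r1', 'r2'] at ['0x8f', '0x8e']

MEM = 0xc0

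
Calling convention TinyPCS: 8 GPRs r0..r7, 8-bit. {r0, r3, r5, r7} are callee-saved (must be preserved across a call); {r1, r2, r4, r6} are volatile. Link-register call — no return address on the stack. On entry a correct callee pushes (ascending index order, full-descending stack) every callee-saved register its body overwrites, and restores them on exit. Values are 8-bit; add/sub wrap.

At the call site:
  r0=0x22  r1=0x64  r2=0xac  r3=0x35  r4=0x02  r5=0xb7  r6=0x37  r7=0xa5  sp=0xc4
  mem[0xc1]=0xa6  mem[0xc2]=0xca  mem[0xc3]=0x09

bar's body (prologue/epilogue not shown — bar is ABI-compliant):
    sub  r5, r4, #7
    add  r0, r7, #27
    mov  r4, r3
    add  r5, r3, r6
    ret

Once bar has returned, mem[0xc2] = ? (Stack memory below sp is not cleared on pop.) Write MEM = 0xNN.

prologue: push r0 → mem[0xc3]=0x22, sp=0xc3
prologue: push r5 → mem[0xc2]=0xb7, sp=0xc2
body[0] sub  r5, r4, #7 → r5=0xfb
body[1] add  r0, r7, #27 → r0=0xc0
body[2] mov  r4, r3 → r4=0x35
body[3] add  r5, r3, r6 → r5=0x6c
epilogue: pop r5=0xb7, sp=0xc3
epilogue: pop r0=0x22, sp=0xc4
prologue pushed ['r0', 'r5'] at ['0xc3', '0xc2']

MEM = 0xb7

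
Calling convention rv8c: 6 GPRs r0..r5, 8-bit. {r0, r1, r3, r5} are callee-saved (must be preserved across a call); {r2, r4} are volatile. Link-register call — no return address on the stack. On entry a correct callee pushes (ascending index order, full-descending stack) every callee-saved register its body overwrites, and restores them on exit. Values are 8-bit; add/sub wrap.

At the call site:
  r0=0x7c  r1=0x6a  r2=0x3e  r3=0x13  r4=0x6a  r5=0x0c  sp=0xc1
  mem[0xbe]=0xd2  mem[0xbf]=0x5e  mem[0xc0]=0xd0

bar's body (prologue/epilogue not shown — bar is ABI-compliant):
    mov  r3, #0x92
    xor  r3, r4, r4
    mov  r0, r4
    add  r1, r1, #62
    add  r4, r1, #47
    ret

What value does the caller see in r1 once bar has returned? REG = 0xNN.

prologue: push r0 → mem[0xc0]=0x7c, sp=0xc0
prologue: push r1 → mem[0xbf]=0x6a, sp=0xbf
prologue: push r3 → mem[0xbe]=0x13, sp=0xbe
body[0] mov  r3, #0x92 → r3=0x92
body[1] xor  r3, r4, r4 → r3=0x00
body[2] mov  r0, r4 → r0=0x6a
body[3] add  r1, r1, #62 → r1=0xa8
body[4] add  r4, r1, #47 → r4=0xd7
epilogue: pop r3=0x13, sp=0xbf
epilogue: pop r1=0x6a, sp=0xc0
epilogue: pop r0=0x7c, sp=0xc1
r1 is callee-saved → restored

REG = 0x6a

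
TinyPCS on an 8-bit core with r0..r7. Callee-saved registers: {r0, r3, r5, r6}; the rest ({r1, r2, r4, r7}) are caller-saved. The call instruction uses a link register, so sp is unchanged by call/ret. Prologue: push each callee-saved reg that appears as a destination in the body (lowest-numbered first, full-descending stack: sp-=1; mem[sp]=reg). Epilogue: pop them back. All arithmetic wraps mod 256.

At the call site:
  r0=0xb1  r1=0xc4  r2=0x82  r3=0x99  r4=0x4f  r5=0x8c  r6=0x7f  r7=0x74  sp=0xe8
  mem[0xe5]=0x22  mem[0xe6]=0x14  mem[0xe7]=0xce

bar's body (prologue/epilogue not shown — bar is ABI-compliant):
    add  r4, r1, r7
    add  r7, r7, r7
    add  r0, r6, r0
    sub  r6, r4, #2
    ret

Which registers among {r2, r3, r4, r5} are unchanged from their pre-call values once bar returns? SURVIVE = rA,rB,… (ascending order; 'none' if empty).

SURVIVE = r2,r3,r5

prologue: push r0 -> mem[0xe7]=0xb1, sp=0xe7
prologue: push r6 -> mem[0xe6]=0x7f, sp=0xe6
body[0] add  r4, r1, r7 -> r4=0x38
body[1] add  r7, r7, r7 -> r7=0xe8
body[2] add  r0, r6, r0 -> r0=0x30
body[3] sub  r6, r4, #2 -> r6=0x36
epilogue: pop r6=0x7f, sp=0xe7
epilogue: pop r0=0xb1, sp=0xe8
r2: caller-saved, written=False
r3: callee-saved, written=False
r4: caller-saved, written=True
r5: callee-saved, written=False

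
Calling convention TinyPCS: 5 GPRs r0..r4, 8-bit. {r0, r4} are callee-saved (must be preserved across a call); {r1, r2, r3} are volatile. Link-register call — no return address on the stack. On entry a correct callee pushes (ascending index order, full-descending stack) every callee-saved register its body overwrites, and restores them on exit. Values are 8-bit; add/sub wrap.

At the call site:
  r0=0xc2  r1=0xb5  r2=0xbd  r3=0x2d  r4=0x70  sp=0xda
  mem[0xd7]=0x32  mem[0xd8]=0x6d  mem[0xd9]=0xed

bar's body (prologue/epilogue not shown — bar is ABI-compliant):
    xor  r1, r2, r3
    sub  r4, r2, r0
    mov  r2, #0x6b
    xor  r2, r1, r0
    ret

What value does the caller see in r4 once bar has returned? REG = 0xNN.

REG = 0x70

prologue: push r4 → mem[0xd9]=0x70, sp=0xd9
body[0] xor  r1, r2, r3 → r1=0x90
body[1] sub  r4, r2, r0 → r4=0xfb
body[2] mov  r2, #0x6b → r2=0x6b
body[3] xor  r2, r1, r0 → r2=0x52
epilogue: pop r4=0x70, sp=0xda
r4 is callee-saved → restored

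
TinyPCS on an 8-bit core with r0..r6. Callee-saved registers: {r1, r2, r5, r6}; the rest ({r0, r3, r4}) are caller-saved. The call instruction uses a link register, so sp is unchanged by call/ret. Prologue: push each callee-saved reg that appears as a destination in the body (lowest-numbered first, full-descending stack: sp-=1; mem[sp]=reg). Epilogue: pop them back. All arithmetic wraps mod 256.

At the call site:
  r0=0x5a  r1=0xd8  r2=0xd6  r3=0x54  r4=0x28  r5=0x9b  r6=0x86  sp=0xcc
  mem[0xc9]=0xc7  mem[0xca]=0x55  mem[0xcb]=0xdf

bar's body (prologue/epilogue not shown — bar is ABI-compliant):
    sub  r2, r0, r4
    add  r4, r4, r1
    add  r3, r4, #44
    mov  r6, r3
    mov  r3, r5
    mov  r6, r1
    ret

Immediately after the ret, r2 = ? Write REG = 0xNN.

prologue: push r2 → mem[0xcb]=0xd6, sp=0xcb
prologue: push r6 → mem[0xca]=0x86, sp=0xca
body[0] sub  r2, r0, r4 → r2=0x32
body[1] add  r4, r4, r1 → r4=0x00
body[2] add  r3, r4, #44 → r3=0x2c
body[3] mov  r6, r3 → r6=0x2c
body[4] mov  r3, r5 → r3=0x9b
body[5] mov  r6, r1 → r6=0xd8
epilogue: pop r6=0x86, sp=0xcb
epilogue: pop r2=0xd6, sp=0xcc
r2 is callee-saved → restored

REG = 0xd6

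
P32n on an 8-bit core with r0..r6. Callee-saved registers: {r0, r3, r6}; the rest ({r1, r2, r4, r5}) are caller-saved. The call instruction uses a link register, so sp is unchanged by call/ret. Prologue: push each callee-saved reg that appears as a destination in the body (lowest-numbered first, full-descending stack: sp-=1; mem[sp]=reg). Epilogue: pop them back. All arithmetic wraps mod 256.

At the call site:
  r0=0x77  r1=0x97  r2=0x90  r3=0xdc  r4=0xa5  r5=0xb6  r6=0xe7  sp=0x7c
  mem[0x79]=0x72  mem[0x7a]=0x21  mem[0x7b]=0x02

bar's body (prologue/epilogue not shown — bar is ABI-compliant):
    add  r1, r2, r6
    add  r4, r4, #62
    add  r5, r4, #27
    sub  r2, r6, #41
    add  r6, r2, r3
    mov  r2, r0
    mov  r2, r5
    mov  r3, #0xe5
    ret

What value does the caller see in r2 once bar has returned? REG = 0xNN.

REG = 0xfe

prologue: push r3 -> mem[0x7b]=0xdc, sp=0x7b
prologue: push r6 -> mem[0x7a]=0xe7, sp=0x7a
body[0] add  r1, r2, r6 -> r1=0x77
body[1] add  r4, r4, #62 -> r4=0xe3
body[2] add  r5, r4, #27 -> r5=0xfe
body[3] sub  r2, r6, #41 -> r2=0xbe
body[4] add  r6, r2, r3 -> r6=0x9a
body[5] mov  r2, r0 -> r2=0x77
body[6] mov  r2, r5 -> r2=0xfe
body[7] mov  r3, #0xe5 -> r3=0xe5
epilogue: pop r6=0xe7, sp=0x7b
epilogue: pop r3=0xdc, sp=0x7c
r2 is caller-saved -> body value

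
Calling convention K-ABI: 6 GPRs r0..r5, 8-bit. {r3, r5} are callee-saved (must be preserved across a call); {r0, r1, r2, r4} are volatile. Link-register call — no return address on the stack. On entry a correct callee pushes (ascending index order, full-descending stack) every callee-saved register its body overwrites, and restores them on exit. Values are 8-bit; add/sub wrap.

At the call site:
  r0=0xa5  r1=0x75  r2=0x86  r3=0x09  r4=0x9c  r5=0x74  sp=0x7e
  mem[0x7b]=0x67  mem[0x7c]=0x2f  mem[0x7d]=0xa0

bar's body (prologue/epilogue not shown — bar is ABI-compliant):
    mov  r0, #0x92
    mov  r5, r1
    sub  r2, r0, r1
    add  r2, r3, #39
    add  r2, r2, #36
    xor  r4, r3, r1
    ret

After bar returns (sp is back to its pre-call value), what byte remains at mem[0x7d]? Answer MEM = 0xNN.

prologue: push r5 -> mem[0x7d]=0x74, sp=0x7d
body[0] mov  r0, #0x92 -> r0=0x92
body[1] mov  r5, r1 -> r5=0x75
body[2] sub  r2, r0, r1 -> r2=0x1d
body[3] add  r2, r3, #39 -> r2=0x30
body[4] add  r2, r2, #36 -> r2=0x54
body[5] xor  r4, r3, r1 -> r4=0x7c
epilogue: pop r5=0x74, sp=0x7e
prologue pushed ['r5'] at ['0x7d']

MEM = 0x74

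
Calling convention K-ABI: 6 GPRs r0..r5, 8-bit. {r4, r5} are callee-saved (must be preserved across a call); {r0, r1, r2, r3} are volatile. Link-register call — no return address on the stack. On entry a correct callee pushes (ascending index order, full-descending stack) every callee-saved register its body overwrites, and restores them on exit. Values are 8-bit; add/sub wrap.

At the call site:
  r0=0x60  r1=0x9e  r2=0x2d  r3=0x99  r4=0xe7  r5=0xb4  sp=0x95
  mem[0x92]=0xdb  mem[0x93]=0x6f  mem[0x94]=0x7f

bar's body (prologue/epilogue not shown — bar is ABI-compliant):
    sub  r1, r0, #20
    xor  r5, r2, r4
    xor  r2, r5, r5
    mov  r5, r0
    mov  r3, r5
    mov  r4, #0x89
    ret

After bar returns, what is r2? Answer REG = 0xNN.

REG = 0x00

prologue: push r4 → mem[0x94]=0xe7, sp=0x94
prologue: push r5 → mem[0x93]=0xb4, sp=0x93
body[0] sub  r1, r0, #20 → r1=0x4c
body[1] xor  r5, r2, r4 → r5=0xca
body[2] xor  r2, r5, r5 → r2=0x00
body[3] mov  r5, r0 → r5=0x60
body[4] mov  r3, r5 → r3=0x60
body[5] mov  r4, #0x89 → r4=0x89
epilogue: pop r5=0xb4, sp=0x94
epilogue: pop r4=0xe7, sp=0x95
r2 is caller-saved → body value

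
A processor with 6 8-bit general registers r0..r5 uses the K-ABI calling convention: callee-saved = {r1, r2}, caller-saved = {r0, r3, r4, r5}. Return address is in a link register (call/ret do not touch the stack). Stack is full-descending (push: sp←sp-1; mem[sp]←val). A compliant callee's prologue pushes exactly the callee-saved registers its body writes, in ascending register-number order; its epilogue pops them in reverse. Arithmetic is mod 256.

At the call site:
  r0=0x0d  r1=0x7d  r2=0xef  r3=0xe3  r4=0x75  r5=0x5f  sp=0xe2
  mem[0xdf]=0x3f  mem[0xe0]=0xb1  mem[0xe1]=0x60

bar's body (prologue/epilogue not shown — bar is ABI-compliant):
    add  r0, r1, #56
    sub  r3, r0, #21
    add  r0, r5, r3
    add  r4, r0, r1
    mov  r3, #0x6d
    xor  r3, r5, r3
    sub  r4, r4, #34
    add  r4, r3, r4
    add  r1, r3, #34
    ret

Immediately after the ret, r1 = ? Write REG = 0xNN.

prologue: push r1 → mem[0xe1]=0x7d, sp=0xe1
body[0] add  r0, r1, #56 → r0=0xb5
body[1] sub  r3, r0, #21 → r3=0xa0
body[2] add  r0, r5, r3 → r0=0xff
body[3] add  r4, r0, r1 → r4=0x7c
body[4] mov  r3, #0x6d → r3=0x6d
body[5] xor  r3, r5, r3 → r3=0x32
body[6] sub  r4, r4, #34 → r4=0x5a
body[7] add  r4, r3, r4 → r4=0x8c
body[8] add  r1, r3, #34 → r1=0x54
epilogue: pop r1=0x7d, sp=0xe2
r1 is callee-saved → restored

REG = 0x7d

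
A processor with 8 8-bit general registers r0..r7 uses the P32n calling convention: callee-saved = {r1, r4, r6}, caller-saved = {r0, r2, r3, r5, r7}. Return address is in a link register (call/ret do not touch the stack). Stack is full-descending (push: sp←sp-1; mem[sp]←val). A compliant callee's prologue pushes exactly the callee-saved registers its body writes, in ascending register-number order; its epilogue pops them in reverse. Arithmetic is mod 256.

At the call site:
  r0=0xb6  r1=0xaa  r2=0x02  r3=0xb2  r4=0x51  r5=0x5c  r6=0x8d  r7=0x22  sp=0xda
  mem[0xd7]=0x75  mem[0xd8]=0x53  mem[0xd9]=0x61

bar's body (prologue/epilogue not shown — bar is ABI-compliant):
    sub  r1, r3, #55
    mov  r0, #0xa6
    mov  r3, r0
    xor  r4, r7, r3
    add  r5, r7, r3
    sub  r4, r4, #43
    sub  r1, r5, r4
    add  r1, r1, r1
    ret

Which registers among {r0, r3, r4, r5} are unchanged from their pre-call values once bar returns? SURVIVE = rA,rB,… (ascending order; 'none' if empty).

SURVIVE = r4

prologue: push r1 → mem[0xd9]=0xaa, sp=0xd9
prologue: push r4 → mem[0xd8]=0x51, sp=0xd8
body[0] sub  r1, r3, #55 → r1=0x7b
body[1] mov  r0, #0xa6 → r0=0xa6
body[2] mov  r3, r0 → r3=0xa6
body[3] xor  r4, r7, r3 → r4=0x84
body[4] add  r5, r7, r3 → r5=0xc8
body[5] sub  r4, r4, #43 → r4=0x59
body[6] sub  r1, r5, r4 → r1=0x6f
body[7] add  r1, r1, r1 → r1=0xde
epilogue: pop r4=0x51, sp=0xd9
epilogue: pop r1=0xaa, sp=0xda
r0: caller-saved, written=True
r3: caller-saved, written=True
r4: callee-saved, written=True
r5: caller-saved, written=True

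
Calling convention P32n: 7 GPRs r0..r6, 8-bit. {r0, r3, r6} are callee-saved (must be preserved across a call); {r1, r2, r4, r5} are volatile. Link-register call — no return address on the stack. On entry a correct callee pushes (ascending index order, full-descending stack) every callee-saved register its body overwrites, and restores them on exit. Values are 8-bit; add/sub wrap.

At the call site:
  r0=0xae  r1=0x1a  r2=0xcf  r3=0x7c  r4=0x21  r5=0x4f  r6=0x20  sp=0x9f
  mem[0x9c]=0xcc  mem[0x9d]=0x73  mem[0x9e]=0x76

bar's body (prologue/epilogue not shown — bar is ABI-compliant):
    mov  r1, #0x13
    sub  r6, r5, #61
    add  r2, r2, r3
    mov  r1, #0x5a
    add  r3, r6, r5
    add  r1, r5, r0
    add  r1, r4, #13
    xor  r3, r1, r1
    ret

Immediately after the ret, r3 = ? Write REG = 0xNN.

REG = 0x7c

prologue: push r3 -> mem[0x9e]=0x7c, sp=0x9e
prologue: push r6 -> mem[0x9d]=0x20, sp=0x9d
body[0] mov  r1, #0x13 -> r1=0x13
body[1] sub  r6, r5, #61 -> r6=0x12
body[2] add  r2, r2, r3 -> r2=0x4b
body[3] mov  r1, #0x5a -> r1=0x5a
body[4] add  r3, r6, r5 -> r3=0x61
body[5] add  r1, r5, r0 -> r1=0xfd
body[6] add  r1, r4, #13 -> r1=0x2e
body[7] xor  r3, r1, r1 -> r3=0x00
epilogue: pop r6=0x20, sp=0x9e
epilogue: pop r3=0x7c, sp=0x9f
r3 is callee-saved -> restored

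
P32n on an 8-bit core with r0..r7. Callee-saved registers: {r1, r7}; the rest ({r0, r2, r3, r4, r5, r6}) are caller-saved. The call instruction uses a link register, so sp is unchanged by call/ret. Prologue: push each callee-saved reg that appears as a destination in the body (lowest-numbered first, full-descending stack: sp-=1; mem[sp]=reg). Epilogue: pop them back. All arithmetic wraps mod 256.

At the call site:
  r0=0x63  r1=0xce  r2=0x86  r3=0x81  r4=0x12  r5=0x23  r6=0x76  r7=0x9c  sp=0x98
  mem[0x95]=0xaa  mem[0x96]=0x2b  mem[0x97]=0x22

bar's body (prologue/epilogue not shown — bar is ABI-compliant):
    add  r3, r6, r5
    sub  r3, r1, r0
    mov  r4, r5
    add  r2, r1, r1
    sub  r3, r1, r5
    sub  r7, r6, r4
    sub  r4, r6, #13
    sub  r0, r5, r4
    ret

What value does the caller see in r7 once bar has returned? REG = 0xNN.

REG = 0x9c

prologue: push r7 -> mem[0x97]=0x9c, sp=0x97
body[0] add  r3, r6, r5 -> r3=0x99
body[1] sub  r3, r1, r0 -> r3=0x6b
body[2] mov  r4, r5 -> r4=0x23
body[3] add  r2, r1, r1 -> r2=0x9c
body[4] sub  r3, r1, r5 -> r3=0xab
body[5] sub  r7, r6, r4 -> r7=0x53
body[6] sub  r4, r6, #13 -> r4=0x69
body[7] sub  r0, r5, r4 -> r0=0xba
epilogue: pop r7=0x9c, sp=0x98
r7 is callee-saved -> restored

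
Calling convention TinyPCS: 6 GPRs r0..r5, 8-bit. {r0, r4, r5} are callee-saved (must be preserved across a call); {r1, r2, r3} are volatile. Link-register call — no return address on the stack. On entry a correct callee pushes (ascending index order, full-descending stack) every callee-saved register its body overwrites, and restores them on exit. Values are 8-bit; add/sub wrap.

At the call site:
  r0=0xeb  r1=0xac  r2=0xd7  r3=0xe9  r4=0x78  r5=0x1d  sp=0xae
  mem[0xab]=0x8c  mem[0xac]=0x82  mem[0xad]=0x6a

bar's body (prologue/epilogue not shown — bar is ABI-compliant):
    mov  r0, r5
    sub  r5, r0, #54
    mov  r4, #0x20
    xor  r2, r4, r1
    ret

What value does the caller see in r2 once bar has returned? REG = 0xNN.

prologue: push r0 → mem[0xad]=0xeb, sp=0xad
prologue: push r4 → mem[0xac]=0x78, sp=0xac
prologue: push r5 → mem[0xab]=0x1d, sp=0xab
body[0] mov  r0, r5 → r0=0x1d
body[1] sub  r5, r0, #54 → r5=0xe7
body[2] mov  r4, #0x20 → r4=0x20
body[3] xor  r2, r4, r1 → r2=0x8c
epilogue: pop r5=0x1d, sp=0xac
epilogue: pop r4=0x78, sp=0xad
epilogue: pop r0=0xeb, sp=0xae
r2 is caller-saved → body value

REG = 0x8c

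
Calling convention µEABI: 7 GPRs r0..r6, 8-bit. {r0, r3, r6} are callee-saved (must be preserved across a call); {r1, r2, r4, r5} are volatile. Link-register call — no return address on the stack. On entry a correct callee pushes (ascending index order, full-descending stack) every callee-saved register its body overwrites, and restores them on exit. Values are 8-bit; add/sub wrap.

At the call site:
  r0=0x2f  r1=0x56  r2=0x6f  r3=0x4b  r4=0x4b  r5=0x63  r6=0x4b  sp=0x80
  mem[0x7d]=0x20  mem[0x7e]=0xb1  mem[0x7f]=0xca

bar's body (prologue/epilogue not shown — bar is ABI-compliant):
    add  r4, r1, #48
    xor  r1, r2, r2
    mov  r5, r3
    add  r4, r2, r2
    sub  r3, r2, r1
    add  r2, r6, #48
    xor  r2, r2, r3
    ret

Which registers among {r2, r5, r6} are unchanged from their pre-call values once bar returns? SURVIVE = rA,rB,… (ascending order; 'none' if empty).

SURVIVE = r6

prologue: push r3 -> mem[0x7f]=0x4b, sp=0x7f
body[0] add  r4, r1, #48 -> r4=0x86
body[1] xor  r1, r2, r2 -> r1=0x00
body[2] mov  r5, r3 -> r5=0x4b
body[3] add  r4, r2, r2 -> r4=0xde
body[4] sub  r3, r2, r1 -> r3=0x6f
body[5] add  r2, r6, #48 -> r2=0x7b
body[6] xor  r2, r2, r3 -> r2=0x14
epilogue: pop r3=0x4b, sp=0x80
r2: caller-saved, written=True
r5: caller-saved, written=True
r6: callee-saved, written=False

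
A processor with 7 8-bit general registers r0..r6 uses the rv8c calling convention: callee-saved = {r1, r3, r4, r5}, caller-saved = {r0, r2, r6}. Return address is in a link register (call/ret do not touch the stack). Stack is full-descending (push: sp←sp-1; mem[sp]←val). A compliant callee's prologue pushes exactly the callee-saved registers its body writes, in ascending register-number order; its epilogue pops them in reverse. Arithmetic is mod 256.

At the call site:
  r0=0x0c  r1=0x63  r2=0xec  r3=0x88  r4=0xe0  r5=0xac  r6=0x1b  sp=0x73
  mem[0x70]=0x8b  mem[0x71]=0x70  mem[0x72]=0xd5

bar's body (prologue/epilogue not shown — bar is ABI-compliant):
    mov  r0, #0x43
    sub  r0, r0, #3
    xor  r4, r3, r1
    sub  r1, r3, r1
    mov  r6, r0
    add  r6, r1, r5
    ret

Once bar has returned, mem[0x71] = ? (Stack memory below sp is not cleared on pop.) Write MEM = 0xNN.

MEM = 0xe0

prologue: push r1 -> mem[0x72]=0x63, sp=0x72
prologue: push r4 -> mem[0x71]=0xe0, sp=0x71
body[0] mov  r0, #0x43 -> r0=0x43
body[1] sub  r0, r0, #3 -> r0=0x40
body[2] xor  r4, r3, r1 -> r4=0xeb
body[3] sub  r1, r3, r1 -> r1=0x25
body[4] mov  r6, r0 -> r6=0x40
body[5] add  r6, r1, r5 -> r6=0xd1
epilogue: pop r4=0xe0, sp=0x72
epilogue: pop r1=0x63, sp=0x73
prologue pushed ['r1', 'r4'] at ['0x72', '0x71']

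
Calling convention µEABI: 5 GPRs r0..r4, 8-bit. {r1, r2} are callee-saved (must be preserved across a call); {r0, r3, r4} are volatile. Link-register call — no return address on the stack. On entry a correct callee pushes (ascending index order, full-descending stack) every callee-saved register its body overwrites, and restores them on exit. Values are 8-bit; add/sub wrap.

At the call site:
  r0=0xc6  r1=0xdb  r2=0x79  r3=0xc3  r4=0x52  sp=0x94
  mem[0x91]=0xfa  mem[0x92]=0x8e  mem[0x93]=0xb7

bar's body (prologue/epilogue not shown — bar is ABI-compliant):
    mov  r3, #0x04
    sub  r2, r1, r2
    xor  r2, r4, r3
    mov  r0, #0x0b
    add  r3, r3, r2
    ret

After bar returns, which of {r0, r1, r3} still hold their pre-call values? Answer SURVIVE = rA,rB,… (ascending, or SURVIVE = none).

SURVIVE = r1

prologue: push r2 → mem[0x93]=0x79, sp=0x93
body[0] mov  r3, #0x04 → r3=0x04
body[1] sub  r2, r1, r2 → r2=0x62
body[2] xor  r2, r4, r3 → r2=0x56
body[3] mov  r0, #0x0b → r0=0x0b
body[4] add  r3, r3, r2 → r3=0x5a
epilogue: pop r2=0x79, sp=0x94
r0: caller-saved, written=True
r1: callee-saved, written=False
r3: caller-saved, written=True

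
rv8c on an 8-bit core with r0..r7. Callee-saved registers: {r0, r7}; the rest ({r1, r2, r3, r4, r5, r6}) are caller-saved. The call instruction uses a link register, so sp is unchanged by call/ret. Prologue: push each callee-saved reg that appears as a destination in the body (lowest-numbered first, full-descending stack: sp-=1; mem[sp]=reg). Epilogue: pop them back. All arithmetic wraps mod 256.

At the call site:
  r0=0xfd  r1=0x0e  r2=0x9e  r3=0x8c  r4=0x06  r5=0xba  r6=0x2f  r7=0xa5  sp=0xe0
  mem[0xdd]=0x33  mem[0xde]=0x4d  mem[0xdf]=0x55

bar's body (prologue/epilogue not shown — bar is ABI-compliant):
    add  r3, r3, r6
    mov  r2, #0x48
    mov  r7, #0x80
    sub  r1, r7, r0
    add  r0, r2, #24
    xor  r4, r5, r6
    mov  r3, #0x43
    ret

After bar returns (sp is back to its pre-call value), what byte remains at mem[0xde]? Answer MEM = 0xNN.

MEM = 0xa5

prologue: push r0 -> mem[0xdf]=0xfd, sp=0xdf
prologue: push r7 -> mem[0xde]=0xa5, sp=0xde
body[0] add  r3, r3, r6 -> r3=0xbb
body[1] mov  r2, #0x48 -> r2=0x48
body[2] mov  r7, #0x80 -> r7=0x80
body[3] sub  r1, r7, r0 -> r1=0x83
body[4] add  r0, r2, #24 -> r0=0x60
body[5] xor  r4, r5, r6 -> r4=0x95
body[6] mov  r3, #0x43 -> r3=0x43
epilogue: pop r7=0xa5, sp=0xdf
epilogue: pop r0=0xfd, sp=0xe0
prologue pushed ['r0', 'r7'] at ['0xdf', '0xde']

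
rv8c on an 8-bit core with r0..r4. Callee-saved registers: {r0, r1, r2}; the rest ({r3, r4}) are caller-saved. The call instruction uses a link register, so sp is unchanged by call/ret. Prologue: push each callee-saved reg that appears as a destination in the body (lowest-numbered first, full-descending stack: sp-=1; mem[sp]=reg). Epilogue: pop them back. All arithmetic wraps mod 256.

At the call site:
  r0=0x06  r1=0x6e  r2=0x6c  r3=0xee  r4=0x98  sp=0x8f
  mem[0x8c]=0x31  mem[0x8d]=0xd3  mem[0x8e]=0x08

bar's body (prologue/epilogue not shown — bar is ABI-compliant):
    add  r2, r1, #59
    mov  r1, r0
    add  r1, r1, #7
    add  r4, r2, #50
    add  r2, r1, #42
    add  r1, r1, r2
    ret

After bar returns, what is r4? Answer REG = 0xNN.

prologue: push r1 → mem[0x8e]=0x6e, sp=0x8e
prologue: push r2 → mem[0x8d]=0x6c, sp=0x8d
body[0] add  r2, r1, #59 → r2=0xa9
body[1] mov  r1, r0 → r1=0x06
body[2] add  r1, r1, #7 → r1=0x0d
body[3] add  r4, r2, #50 → r4=0xdb
body[4] add  r2, r1, #42 → r2=0x37
body[5] add  r1, r1, r2 → r1=0x44
epilogue: pop r2=0x6c, sp=0x8e
epilogue: pop r1=0x6e, sp=0x8f
r4 is caller-saved → body value

REG = 0xdb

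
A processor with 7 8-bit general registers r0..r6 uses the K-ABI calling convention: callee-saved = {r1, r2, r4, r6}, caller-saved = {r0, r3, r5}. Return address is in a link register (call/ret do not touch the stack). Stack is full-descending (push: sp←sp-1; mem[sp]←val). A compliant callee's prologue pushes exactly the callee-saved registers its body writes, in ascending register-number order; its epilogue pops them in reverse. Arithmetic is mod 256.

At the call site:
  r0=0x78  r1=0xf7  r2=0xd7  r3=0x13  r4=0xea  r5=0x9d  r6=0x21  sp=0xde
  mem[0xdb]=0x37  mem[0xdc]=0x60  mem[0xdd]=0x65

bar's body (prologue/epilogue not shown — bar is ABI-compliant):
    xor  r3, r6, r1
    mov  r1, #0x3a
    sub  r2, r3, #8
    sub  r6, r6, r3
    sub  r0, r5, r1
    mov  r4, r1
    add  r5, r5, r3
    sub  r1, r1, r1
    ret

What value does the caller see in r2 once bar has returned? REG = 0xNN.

prologue: push r1 -> mem[0xdd]=0xf7, sp=0xdd
prologue: push r2 -> mem[0xdc]=0xd7, sp=0xdc
prologue: push r4 -> mem[0xdb]=0xea, sp=0xdb
prologue: push r6 -> mem[0xda]=0x21, sp=0xda
body[0] xor  r3, r6, r1 -> r3=0xd6
body[1] mov  r1, #0x3a -> r1=0x3a
body[2] sub  r2, r3, #8 -> r2=0xce
body[3] sub  r6, r6, r3 -> r6=0x4b
body[4] sub  r0, r5, r1 -> r0=0x63
body[5] mov  r4, r1 -> r4=0x3a
body[6] add  r5, r5, r3 -> r5=0x73
body[7] sub  r1, r1, r1 -> r1=0x00
epilogue: pop r6=0x21, sp=0xdb
epilogue: pop r4=0xea, sp=0xdc
epilogue: pop r2=0xd7, sp=0xdd
epilogue: pop r1=0xf7, sp=0xde
r2 is callee-saved -> restored

REG = 0xd7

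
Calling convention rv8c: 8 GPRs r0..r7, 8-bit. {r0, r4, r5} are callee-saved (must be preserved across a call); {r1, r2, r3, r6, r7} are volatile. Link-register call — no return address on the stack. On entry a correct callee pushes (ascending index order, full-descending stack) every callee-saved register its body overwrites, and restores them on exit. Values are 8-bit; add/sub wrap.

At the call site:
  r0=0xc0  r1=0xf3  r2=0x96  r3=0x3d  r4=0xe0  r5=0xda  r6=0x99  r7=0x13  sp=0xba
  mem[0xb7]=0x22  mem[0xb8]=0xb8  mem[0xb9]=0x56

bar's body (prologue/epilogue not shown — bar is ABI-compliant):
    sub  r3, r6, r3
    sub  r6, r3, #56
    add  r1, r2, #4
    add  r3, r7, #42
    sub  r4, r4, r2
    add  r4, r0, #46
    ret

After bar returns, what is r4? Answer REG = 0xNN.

prologue: push r4 -> mem[0xb9]=0xe0, sp=0xb9
body[0] sub  r3, r6, r3 -> r3=0x5c
body[1] sub  r6, r3, #56 -> r6=0x24
body[2] add  r1, r2, #4 -> r1=0x9a
body[3] add  r3, r7, #42 -> r3=0x3d
body[4] sub  r4, r4, r2 -> r4=0x4a
body[5] add  r4, r0, #46 -> r4=0xee
epilogue: pop r4=0xe0, sp=0xba
r4 is callee-saved -> restored

REG = 0xe0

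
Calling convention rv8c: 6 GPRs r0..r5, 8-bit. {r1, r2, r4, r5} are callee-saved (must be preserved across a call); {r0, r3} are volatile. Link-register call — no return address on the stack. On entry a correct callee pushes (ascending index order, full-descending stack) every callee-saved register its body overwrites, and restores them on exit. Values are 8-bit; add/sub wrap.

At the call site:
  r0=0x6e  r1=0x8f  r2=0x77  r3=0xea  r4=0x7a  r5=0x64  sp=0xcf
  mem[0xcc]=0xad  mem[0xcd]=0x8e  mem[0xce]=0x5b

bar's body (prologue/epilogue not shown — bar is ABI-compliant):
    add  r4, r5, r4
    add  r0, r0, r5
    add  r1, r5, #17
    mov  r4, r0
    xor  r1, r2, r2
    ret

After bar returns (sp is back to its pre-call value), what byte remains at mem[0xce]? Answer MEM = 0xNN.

prologue: push r1 -> mem[0xce]=0x8f, sp=0xce
prologue: push r4 -> mem[0xcd]=0x7a, sp=0xcd
body[0] add  r4, r5, r4 -> r4=0xde
body[1] add  r0, r0, r5 -> r0=0xd2
body[2] add  r1, r5, #17 -> r1=0x75
body[3] mov  r4, r0 -> r4=0xd2
body[4] xor  r1, r2, r2 -> r1=0x00
epilogue: pop r4=0x7a, sp=0xce
epilogue: pop r1=0x8f, sp=0xcf
prologue pushed ['r1', 'r4'] at ['0xce', '0xcd']

MEM = 0x8f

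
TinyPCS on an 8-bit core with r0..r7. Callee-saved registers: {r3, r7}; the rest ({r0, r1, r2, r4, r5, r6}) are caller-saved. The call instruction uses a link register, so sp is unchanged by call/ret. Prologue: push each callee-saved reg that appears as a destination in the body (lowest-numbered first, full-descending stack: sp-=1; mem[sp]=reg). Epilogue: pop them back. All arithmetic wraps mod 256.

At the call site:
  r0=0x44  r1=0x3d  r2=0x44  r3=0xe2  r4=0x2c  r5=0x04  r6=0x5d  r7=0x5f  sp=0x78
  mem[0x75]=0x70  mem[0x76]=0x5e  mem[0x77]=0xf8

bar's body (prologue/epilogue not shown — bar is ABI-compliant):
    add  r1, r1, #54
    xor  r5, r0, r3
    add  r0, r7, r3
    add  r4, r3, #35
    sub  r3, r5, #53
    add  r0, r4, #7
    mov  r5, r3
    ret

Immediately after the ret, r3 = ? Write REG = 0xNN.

REG = 0xe2

prologue: push r3 -> mem[0x77]=0xe2, sp=0x77
body[0] add  r1, r1, #54 -> r1=0x73
body[1] xor  r5, r0, r3 -> r5=0xa6
body[2] add  r0, r7, r3 -> r0=0x41
body[3] add  r4, r3, #35 -> r4=0x05
body[4] sub  r3, r5, #53 -> r3=0x71
body[5] add  r0, r4, #7 -> r0=0x0c
body[6] mov  r5, r3 -> r5=0x71
epilogue: pop r3=0xe2, sp=0x78
r3 is callee-saved -> restored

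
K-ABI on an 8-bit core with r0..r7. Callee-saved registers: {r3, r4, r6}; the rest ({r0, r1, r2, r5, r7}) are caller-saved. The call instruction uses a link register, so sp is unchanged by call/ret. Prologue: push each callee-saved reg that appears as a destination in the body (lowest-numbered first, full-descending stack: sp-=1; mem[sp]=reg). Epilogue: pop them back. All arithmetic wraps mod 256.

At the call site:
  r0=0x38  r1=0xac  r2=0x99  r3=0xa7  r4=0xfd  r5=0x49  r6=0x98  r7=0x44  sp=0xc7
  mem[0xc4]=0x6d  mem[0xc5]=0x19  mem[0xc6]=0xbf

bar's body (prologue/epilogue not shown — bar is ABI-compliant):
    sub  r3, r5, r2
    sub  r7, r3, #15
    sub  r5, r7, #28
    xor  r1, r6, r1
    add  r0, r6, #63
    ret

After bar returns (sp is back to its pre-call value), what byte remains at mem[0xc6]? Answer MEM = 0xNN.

MEM = 0xa7

prologue: push r3 -> mem[0xc6]=0xa7, sp=0xc6
body[0] sub  r3, r5, r2 -> r3=0xb0
body[1] sub  r7, r3, #15 -> r7=0xa1
body[2] sub  r5, r7, #28 -> r5=0x85
body[3] xor  r1, r6, r1 -> r1=0x34
body[4] add  r0, r6, #63 -> r0=0xd7
epilogue: pop r3=0xa7, sp=0xc7
prologue pushed ['r3'] at ['0xc6']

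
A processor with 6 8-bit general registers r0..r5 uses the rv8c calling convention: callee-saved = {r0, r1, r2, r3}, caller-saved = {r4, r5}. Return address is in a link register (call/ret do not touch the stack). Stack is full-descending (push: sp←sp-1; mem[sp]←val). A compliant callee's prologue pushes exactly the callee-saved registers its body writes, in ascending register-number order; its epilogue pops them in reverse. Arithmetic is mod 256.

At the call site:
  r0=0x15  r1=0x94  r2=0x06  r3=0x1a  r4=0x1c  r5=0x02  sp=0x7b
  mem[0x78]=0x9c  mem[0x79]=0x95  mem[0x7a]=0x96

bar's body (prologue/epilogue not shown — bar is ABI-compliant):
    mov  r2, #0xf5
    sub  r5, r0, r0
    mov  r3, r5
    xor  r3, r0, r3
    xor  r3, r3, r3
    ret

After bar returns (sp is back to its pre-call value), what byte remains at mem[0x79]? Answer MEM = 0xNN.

MEM = 0x1a

prologue: push r2 -> mem[0x7a]=0x06, sp=0x7a
prologue: push r3 -> mem[0x79]=0x1a, sp=0x79
body[0] mov  r2, #0xf5 -> r2=0xf5
body[1] sub  r5, r0, r0 -> r5=0x00
body[2] mov  r3, r5 -> r3=0x00
body[3] xor  r3, r0, r3 -> r3=0x15
body[4] xor  r3, r3, r3 -> r3=0x00
epilogue: pop r3=0x1a, sp=0x7a
epilogue: pop r2=0x06, sp=0x7b
prologue pushed ['r2', 'r3'] at ['0x7a', '0x79']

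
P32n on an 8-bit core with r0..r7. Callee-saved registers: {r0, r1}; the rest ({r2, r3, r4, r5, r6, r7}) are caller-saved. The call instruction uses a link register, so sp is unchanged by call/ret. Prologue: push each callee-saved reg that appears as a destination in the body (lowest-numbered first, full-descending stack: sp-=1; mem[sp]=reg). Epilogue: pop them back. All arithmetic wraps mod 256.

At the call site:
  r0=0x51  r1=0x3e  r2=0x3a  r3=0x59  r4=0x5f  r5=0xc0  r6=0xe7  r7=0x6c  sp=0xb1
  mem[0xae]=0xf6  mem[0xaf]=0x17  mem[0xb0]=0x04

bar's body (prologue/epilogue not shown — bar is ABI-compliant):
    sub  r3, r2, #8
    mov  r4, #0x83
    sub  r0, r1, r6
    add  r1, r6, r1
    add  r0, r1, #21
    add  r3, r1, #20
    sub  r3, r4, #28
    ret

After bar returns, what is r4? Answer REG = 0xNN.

REG = 0x83

prologue: push r0 -> mem[0xb0]=0x51, sp=0xb0
prologue: push r1 -> mem[0xaf]=0x3e, sp=0xaf
body[0] sub  r3, r2, #8 -> r3=0x32
body[1] mov  r4, #0x83 -> r4=0x83
body[2] sub  r0, r1, r6 -> r0=0x57
body[3] add  r1, r6, r1 -> r1=0x25
body[4] add  r0, r1, #21 -> r0=0x3a
body[5] add  r3, r1, #20 -> r3=0x39
body[6] sub  r3, r4, #28 -> r3=0x67
epilogue: pop r1=0x3e, sp=0xb0
epilogue: pop r0=0x51, sp=0xb1
r4 is caller-saved -> body value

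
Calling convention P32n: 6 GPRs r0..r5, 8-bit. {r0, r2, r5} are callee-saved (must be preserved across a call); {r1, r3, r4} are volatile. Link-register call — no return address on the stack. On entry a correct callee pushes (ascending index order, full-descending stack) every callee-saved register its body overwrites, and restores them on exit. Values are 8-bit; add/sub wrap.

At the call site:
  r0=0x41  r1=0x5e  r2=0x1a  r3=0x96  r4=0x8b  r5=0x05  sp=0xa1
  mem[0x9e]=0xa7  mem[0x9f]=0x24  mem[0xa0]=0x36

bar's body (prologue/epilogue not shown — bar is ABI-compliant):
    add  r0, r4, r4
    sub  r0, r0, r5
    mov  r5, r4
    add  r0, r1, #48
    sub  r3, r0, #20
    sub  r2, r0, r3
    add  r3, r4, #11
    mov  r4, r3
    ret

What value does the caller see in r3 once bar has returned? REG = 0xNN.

REG = 0x96

prologue: push r0 → mem[0xa0]=0x41, sp=0xa0
prologue: push r2 → mem[0x9f]=0x1a, sp=0x9f
prologue: push r5 → mem[0x9e]=0x05, sp=0x9e
body[0] add  r0, r4, r4 → r0=0x16
body[1] sub  r0, r0, r5 → r0=0x11
body[2] mov  r5, r4 → r5=0x8b
body[3] add  r0, r1, #48 → r0=0x8e
body[4] sub  r3, r0, #20 → r3=0x7a
body[5] sub  r2, r0, r3 → r2=0x14
body[6] add  r3, r4, #11 → r3=0x96
body[7] mov  r4, r3 → r4=0x96
epilogue: pop r5=0x05, sp=0x9f
epilogue: pop r2=0x1a, sp=0xa0
epilogue: pop r0=0x41, sp=0xa1
r3 is caller-saved → body value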